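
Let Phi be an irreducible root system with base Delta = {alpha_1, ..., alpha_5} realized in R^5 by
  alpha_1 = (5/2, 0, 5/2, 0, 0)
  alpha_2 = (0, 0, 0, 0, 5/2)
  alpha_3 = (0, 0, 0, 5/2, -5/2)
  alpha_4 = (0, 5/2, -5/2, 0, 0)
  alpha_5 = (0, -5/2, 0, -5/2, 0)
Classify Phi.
type B_5

Compute the Cartan integers a_ij = 2(alpha_i, alpha_j)/(alpha_j, alpha_j); the resulting 5x5 Cartan matrix is
[[2, 0, 0, -1, 0], [0, 2, -1, 0, 0], [0, -2, 2, 0, -1], [-1, 0, 0, 2, -1], [0, 0, -1, -1, 2]].
The roots have two lengths (squared-length ratio 2:1); the short ones are alpha_{2}. The associated Dynkin diagram is a chain of 5 nodes with a double edge at one end; the terminal node there is the unique short simple root (B_5), so the type is B_5 (the algebra so(11)).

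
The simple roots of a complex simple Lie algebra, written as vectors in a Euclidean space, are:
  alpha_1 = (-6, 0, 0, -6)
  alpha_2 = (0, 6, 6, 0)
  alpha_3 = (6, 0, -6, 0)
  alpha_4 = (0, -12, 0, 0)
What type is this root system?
C_4

Compute the Cartan integers a_ij = 2(alpha_i, alpha_j)/(alpha_j, alpha_j); the resulting 4x4 Cartan matrix is
[[2, 0, -1, 0], [0, 2, -1, -1], [-1, -1, 2, 0], [0, -2, 0, 2]].
The roots have two lengths (squared-length ratio 2:1); the short ones are alpha_{1,2,3}. The associated Dynkin diagram is a chain of 4 nodes with a double edge at one end; the terminal node there is the unique long simple root (C_4), so the type is C_4 (the algebra sp(8)).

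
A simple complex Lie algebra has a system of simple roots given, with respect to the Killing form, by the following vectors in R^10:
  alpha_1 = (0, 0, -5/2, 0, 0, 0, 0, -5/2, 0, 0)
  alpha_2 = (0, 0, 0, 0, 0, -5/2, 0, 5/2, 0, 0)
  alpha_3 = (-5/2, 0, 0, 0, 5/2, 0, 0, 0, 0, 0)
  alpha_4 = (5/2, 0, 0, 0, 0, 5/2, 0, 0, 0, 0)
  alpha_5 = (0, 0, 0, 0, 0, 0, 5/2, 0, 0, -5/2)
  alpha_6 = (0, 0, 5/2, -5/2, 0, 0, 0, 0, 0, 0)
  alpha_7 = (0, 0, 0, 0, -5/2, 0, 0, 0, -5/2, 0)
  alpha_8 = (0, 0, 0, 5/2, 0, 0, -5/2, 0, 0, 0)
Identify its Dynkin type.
Compute the Cartan integers a_ij = 2(alpha_i, alpha_j)/(alpha_j, alpha_j); the resulting 8x8 Cartan matrix is
[[2, -1, 0, 0, 0, -1, 0, 0], [-1, 2, 0, -1, 0, 0, 0, 0], [0, 0, 2, -1, 0, 0, -1, 0], [0, -1, -1, 2, 0, 0, 0, 0], [0, 0, 0, 0, 2, 0, 0, -1], [-1, 0, 0, 0, 0, 2, 0, -1], [0, 0, -1, 0, 0, 0, 2, 0], [0, 0, 0, 0, -1, -1, 0, 2]].
All simple roots have the same length, so the diagram is simply laced. The associated Dynkin diagram is a chain of 8 nodes with single edges (A_8), so the type is A_8 (the algebra sl(9)).

A8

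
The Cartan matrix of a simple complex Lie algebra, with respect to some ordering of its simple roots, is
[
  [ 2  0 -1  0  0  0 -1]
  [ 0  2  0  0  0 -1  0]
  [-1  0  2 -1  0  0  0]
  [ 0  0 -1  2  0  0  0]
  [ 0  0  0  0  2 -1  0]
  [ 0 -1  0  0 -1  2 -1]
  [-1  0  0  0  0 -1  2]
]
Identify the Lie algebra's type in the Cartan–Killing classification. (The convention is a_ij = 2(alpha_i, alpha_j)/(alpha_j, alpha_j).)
The matrix has rank 7 with 2's on the diagonal. Reading the off-diagonal entries as Dynkin edges (a single edge where a_ij = a_ji = -1; a double or triple edge where a_ij * a_ji = 2 or 3), the diagram is a chain of 5 nodes with a fork of two nodes at one end (D_7). One simple-root ordering that puts it in standard form is (alpha_4, alpha_3, alpha_1, alpha_7, alpha_6, alpha_2, alpha_5). So the algebra is type D_7, i.e. so(14).

type D_7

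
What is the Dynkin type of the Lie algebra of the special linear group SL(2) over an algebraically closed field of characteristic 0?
This is sl(2), which has dimension 2^2 - 1 = 3 and rank 2 - 1 = 1 (a Cartan subalgebra is the diagonal traceless matrices). In the classification of classical Lie algebras, the special linear algebra sl(n+1) has type A_n; here n = 1, so the Dynkin diagram is a chain of 1 nodes with single edges (A_1). Hence the type is A_1.

type A_1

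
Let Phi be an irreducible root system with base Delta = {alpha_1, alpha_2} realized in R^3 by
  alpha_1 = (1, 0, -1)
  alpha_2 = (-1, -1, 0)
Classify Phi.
A_2 (sl(3))

Compute the Cartan integers a_ij = 2(alpha_i, alpha_j)/(alpha_j, alpha_j); the resulting 2x2 Cartan matrix is
[[2, -1], [-1, 2]].
All simple roots have the same length, so the diagram is simply laced. The associated Dynkin diagram is a chain of 2 nodes with single edges (A_2), so the type is A_2 (the algebra sl(3)).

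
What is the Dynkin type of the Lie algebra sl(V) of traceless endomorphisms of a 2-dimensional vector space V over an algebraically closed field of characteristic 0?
This is sl(2), which has dimension 2^2 - 1 = 3 and rank 2 - 1 = 1 (a Cartan subalgebra is the diagonal traceless matrices). In the classification of classical Lie algebras, the special linear algebra sl(n+1) has type A_n; here n = 1, so the Dynkin diagram is a chain of 1 nodes with single edges (A_1). Hence the type is A_1.

A_1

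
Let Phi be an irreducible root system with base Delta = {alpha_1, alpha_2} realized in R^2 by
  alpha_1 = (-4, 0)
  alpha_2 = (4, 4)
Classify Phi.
B2

Compute the Cartan integers a_ij = 2(alpha_i, alpha_j)/(alpha_j, alpha_j); the resulting 2x2 Cartan matrix is
[[2, -1], [-2, 2]].
The roots have two lengths (squared-length ratio 2:1); the short ones are alpha_{1}. The associated Dynkin diagram is a chain of 2 nodes with a double edge at one end; the terminal node there is the unique short simple root (B_2), so the type is B_2 (the algebra so(5)).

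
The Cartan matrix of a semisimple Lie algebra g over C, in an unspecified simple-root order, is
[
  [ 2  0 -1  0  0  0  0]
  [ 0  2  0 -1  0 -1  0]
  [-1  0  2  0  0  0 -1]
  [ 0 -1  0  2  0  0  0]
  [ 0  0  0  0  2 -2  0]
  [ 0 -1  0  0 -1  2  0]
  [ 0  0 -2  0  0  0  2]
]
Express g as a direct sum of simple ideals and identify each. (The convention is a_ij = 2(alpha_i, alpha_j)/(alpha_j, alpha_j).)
type C_3 ⊕ type C_4

The diagram associated to this matrix has two connected components: the simple roots {alpha_1, alpha_3, alpha_7} form a chain of 3 nodes with a double edge at one end; the terminal node there is the unique long simple root (C_3), and {alpha_2, alpha_4, alpha_5, alpha_6} form a chain of 4 nodes with a double edge at one end; the terminal node there is the unique long simple root (C_4). A semisimple Lie algebra decomposes uniquely as the direct sum of simple ideals, one per connected component of its Dynkin diagram, so g ≅ C_3 ⊕ C_4 (dimension 21 + 36 = 57).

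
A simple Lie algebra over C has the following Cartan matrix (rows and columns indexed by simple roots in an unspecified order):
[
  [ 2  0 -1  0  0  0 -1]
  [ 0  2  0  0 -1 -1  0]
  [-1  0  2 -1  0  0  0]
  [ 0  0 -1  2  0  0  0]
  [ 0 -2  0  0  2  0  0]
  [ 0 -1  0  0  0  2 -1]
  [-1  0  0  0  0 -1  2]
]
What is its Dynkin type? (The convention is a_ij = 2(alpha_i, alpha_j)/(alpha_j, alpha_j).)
C_7

The matrix has rank 7 with 2's on the diagonal. Reading the off-diagonal entries as Dynkin edges (a single edge where a_ij = a_ji = -1; a double or triple edge where a_ij * a_ji = 2 or 3), the diagram is a chain of 7 nodes with a double edge at one end; the terminal node there is the unique long simple root (C_7). One simple-root ordering that puts it in standard form is (alpha_4, alpha_3, alpha_1, alpha_7, alpha_6, alpha_2, alpha_5). So the algebra is type C_7, i.e. sp(14).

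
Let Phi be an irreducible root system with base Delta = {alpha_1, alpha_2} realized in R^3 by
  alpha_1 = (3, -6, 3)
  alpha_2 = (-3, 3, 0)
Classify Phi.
Compute the Cartan integers a_ij = 2(alpha_i, alpha_j)/(alpha_j, alpha_j); the resulting 2x2 Cartan matrix is
[[2, -3], [-1, 2]].
The roots have two lengths (squared-length ratio 3:1); the short ones are alpha_{2}. The associated Dynkin diagram is two nodes joined by a triple edge (G_2), so the type is G_2.

G2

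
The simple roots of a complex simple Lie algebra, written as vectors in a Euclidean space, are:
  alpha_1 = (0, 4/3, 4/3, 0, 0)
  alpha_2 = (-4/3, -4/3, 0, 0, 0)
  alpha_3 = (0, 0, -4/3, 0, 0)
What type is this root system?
B_3 (so(7))

Compute the Cartan integers a_ij = 2(alpha_i, alpha_j)/(alpha_j, alpha_j); the resulting 3x3 Cartan matrix is
[[2, -1, -2], [-1, 2, 0], [-1, 0, 2]].
The roots have two lengths (squared-length ratio 2:1); the short ones are alpha_{3}. The associated Dynkin diagram is a chain of 3 nodes with a double edge at one end; the terminal node there is the unique short simple root (B_3), so the type is B_3 (the algebra so(7)).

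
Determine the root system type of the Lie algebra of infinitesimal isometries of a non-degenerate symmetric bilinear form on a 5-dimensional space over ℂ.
This is so(5) with 5 odd, which has dimension 5(5-1)/2 = 10 and rank (5-1)/2 = 2. In the classification of classical Lie algebras, the orthogonal algebra so(2n+1) in an odd number of variables has type B_n; here n = 2, so the Dynkin diagram is a chain of 2 nodes with a double edge at one end; the terminal node there is the unique short simple root (B_2). Hence the type is B_2.

B_2 (so(5))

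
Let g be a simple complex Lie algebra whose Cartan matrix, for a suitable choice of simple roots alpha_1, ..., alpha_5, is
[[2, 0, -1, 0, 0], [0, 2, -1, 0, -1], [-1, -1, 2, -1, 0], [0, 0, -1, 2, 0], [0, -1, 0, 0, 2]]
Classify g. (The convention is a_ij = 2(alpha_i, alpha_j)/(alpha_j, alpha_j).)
The matrix has rank 5 with 2's on the diagonal. Reading the off-diagonal entries as Dynkin edges (a single edge where a_ij = a_ji = -1; a double or triple edge where a_ij * a_ji = 2 or 3), the diagram is a chain of 3 nodes with a fork of two nodes at one end (D_5). One simple-root ordering that puts it in standard form is (alpha_5, alpha_2, alpha_3, alpha_4, alpha_1). So the algebra is type D_5, i.e. so(10).

D_5 (so(10))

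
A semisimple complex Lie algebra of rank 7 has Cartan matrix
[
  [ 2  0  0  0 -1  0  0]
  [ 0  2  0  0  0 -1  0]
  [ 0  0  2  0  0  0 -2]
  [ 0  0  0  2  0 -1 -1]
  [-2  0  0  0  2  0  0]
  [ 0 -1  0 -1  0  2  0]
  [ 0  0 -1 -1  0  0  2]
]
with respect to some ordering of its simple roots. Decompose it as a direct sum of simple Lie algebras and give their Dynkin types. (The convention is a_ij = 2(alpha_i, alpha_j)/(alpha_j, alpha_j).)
B_2 ⊕ C_5

The diagram associated to this matrix has two connected components: the simple roots {alpha_1, alpha_5} form a chain of 2 nodes with a double edge at one end; the terminal node there is the unique short simple root (B_2), and {alpha_2, alpha_3, alpha_4, alpha_6, alpha_7} form a chain of 5 nodes with a double edge at one end; the terminal node there is the unique long simple root (C_5). A semisimple Lie algebra decomposes uniquely as the direct sum of simple ideals, one per connected component of its Dynkin diagram, so g ≅ B_2 ⊕ C_5 (dimension 10 + 55 = 65).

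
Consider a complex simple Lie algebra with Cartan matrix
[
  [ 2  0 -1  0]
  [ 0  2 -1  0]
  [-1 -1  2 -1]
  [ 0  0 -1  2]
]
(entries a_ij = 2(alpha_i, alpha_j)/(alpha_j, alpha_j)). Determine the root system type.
type D_4

The matrix has rank 4 with 2's on the diagonal. Reading the off-diagonal entries as Dynkin edges (a single edge where a_ij = a_ji = -1; a double or triple edge where a_ij * a_ji = 2 or 3), the diagram is a chain of 2 nodes with a fork of two nodes at one end (D_4). One simple-root ordering that puts it in standard form is (alpha_4, alpha_3, alpha_1, alpha_2). So the algebra is type D_4, i.e. so(8).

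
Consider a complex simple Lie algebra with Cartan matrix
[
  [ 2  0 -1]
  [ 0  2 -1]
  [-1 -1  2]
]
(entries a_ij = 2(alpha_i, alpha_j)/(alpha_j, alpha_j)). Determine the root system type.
A_3

The matrix has rank 3 with 2's on the diagonal. Reading the off-diagonal entries as Dynkin edges (a single edge where a_ij = a_ji = -1; a double or triple edge where a_ij * a_ji = 2 or 3), the diagram is a chain of 3 nodes with single edges (A_3). One simple-root ordering that puts it in standard form is (alpha_1, alpha_3, alpha_2). So the algebra is type A_3, i.e. sl(4).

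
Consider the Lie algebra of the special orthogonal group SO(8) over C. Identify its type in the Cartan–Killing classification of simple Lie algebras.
This is so(8) with 8 even, which has dimension 8(8-1)/2 = 28 and rank 8/2 = 4. In the classification of classical Lie algebras, the orthogonal algebra so(2n) in an even number of variables has type D_n; here n = 4, so the Dynkin diagram is a chain of 2 nodes with a fork of two nodes at one end (D_4). Hence the type is D_4.

type D_4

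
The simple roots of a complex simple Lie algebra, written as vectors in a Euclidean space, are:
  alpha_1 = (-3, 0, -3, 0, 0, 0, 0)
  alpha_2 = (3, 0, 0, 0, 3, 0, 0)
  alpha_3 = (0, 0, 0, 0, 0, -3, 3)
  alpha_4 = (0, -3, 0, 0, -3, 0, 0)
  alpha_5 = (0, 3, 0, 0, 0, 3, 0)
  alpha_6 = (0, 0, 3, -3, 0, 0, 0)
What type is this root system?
type A_6

Compute the Cartan integers a_ij = 2(alpha_i, alpha_j)/(alpha_j, alpha_j); the resulting 6x6 Cartan matrix is
[[2, -1, 0, 0, 0, -1], [-1, 2, 0, -1, 0, 0], [0, 0, 2, 0, -1, 0], [0, -1, 0, 2, -1, 0], [0, 0, -1, -1, 2, 0], [-1, 0, 0, 0, 0, 2]].
All simple roots have the same length, so the diagram is simply laced. The associated Dynkin diagram is a chain of 6 nodes with single edges (A_6), so the type is A_6 (the algebra sl(7)).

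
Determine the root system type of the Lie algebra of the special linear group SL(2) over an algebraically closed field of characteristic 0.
A_1

This is sl(2), which has dimension 2^2 - 1 = 3 and rank 2 - 1 = 1 (a Cartan subalgebra is the diagonal traceless matrices). In the classification of classical Lie algebras, the special linear algebra sl(n+1) has type A_n; here n = 1, so the Dynkin diagram is a chain of 1 nodes with single edges (A_1). Hence the type is A_1.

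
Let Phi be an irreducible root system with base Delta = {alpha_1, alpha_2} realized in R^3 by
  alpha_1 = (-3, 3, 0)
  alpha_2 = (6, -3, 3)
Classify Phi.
G2

Compute the Cartan integers a_ij = 2(alpha_i, alpha_j)/(alpha_j, alpha_j); the resulting 2x2 Cartan matrix is
[[2, -1], [-3, 2]].
The roots have two lengths (squared-length ratio 3:1); the short ones are alpha_{1}. The associated Dynkin diagram is two nodes joined by a triple edge (G_2), so the type is G_2.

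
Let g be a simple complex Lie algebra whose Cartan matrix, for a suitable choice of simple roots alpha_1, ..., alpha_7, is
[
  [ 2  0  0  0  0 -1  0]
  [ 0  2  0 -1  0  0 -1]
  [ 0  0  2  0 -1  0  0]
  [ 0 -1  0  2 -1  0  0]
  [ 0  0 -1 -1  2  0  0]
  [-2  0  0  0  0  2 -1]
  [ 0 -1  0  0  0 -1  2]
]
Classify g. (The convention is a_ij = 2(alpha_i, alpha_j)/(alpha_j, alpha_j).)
The matrix has rank 7 with 2's on the diagonal. Reading the off-diagonal entries as Dynkin edges (a single edge where a_ij = a_ji = -1; a double or triple edge where a_ij * a_ji = 2 or 3), the diagram is a chain of 7 nodes with a double edge at one end; the terminal node there is the unique short simple root (B_7). One simple-root ordering that puts it in standard form is (alpha_3, alpha_5, alpha_4, alpha_2, alpha_7, alpha_6, alpha_1). So the algebra is type B_7, i.e. so(15).

B7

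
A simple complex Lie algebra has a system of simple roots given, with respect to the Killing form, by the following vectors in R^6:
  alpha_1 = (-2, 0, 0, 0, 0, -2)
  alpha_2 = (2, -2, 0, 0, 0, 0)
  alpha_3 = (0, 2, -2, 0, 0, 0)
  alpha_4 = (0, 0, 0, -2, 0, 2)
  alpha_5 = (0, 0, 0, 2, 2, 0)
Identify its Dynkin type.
type A_5

Compute the Cartan integers a_ij = 2(alpha_i, alpha_j)/(alpha_j, alpha_j); the resulting 5x5 Cartan matrix is
[[2, -1, 0, -1, 0], [-1, 2, -1, 0, 0], [0, -1, 2, 0, 0], [-1, 0, 0, 2, -1], [0, 0, 0, -1, 2]].
All simple roots have the same length, so the diagram is simply laced. The associated Dynkin diagram is a chain of 5 nodes with single edges (A_5), so the type is A_5 (the algebra sl(6)).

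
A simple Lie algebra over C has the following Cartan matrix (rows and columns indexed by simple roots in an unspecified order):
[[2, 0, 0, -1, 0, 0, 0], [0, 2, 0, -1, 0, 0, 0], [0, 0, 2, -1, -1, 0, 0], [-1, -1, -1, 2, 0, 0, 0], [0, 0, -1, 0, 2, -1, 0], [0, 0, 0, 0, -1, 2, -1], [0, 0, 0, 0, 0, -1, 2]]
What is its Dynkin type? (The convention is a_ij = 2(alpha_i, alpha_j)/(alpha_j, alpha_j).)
D7

The matrix has rank 7 with 2's on the diagonal. Reading the off-diagonal entries as Dynkin edges (a single edge where a_ij = a_ji = -1; a double or triple edge where a_ij * a_ji = 2 or 3), the diagram is a chain of 5 nodes with a fork of two nodes at one end (D_7). One simple-root ordering that puts it in standard form is (alpha_7, alpha_6, alpha_5, alpha_3, alpha_4, alpha_1, alpha_2). So the algebra is type D_7, i.e. so(14).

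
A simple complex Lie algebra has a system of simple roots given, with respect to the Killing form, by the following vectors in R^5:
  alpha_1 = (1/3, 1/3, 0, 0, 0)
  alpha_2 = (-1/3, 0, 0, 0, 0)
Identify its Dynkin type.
type B_2

Compute the Cartan integers a_ij = 2(alpha_i, alpha_j)/(alpha_j, alpha_j); the resulting 2x2 Cartan matrix is
[[2, -2], [-1, 2]].
The roots have two lengths (squared-length ratio 2:1); the short ones are alpha_{2}. The associated Dynkin diagram is a chain of 2 nodes with a double edge at one end; the terminal node there is the unique short simple root (B_2), so the type is B_2 (the algebra so(5)).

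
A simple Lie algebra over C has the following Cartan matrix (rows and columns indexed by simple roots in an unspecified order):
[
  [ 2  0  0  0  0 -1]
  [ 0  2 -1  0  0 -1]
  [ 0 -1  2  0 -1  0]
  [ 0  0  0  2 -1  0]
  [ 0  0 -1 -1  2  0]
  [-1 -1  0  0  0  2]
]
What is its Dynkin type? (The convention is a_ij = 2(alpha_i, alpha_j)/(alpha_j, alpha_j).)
A6

The matrix has rank 6 with 2's on the diagonal. Reading the off-diagonal entries as Dynkin edges (a single edge where a_ij = a_ji = -1; a double or triple edge where a_ij * a_ji = 2 or 3), the diagram is a chain of 6 nodes with single edges (A_6). One simple-root ordering that puts it in standard form is (alpha_4, alpha_5, alpha_3, alpha_2, alpha_6, alpha_1). So the algebra is type A_6, i.e. sl(7).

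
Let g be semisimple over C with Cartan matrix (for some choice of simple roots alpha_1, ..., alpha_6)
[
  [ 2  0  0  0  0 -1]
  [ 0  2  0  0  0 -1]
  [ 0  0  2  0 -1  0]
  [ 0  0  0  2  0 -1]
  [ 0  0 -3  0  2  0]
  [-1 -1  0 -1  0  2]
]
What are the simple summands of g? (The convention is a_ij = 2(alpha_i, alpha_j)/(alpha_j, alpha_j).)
The diagram associated to this matrix has two connected components: the simple roots {alpha_1, alpha_2, alpha_4, alpha_6} form a chain of 2 nodes with a fork of two nodes at one end (D_4), and {alpha_3, alpha_5} form two nodes joined by a triple edge (G_2). A semisimple Lie algebra decomposes uniquely as the direct sum of simple ideals, one per connected component of its Dynkin diagram, so g ≅ D_4 ⊕ G_2 (dimension 28 + 14 = 42).

D_4 (so(8)) + G_2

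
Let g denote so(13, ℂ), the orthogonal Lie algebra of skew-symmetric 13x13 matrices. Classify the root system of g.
This is so(13) with 13 odd, which has dimension 13(13-1)/2 = 78 and rank (13-1)/2 = 6. In the classification of classical Lie algebras, the orthogonal algebra so(2n+1) in an odd number of variables has type B_n; here n = 6, so the Dynkin diagram is a chain of 6 nodes with a double edge at one end; the terminal node there is the unique short simple root (B_6). Hence the type is B_6.

type B_6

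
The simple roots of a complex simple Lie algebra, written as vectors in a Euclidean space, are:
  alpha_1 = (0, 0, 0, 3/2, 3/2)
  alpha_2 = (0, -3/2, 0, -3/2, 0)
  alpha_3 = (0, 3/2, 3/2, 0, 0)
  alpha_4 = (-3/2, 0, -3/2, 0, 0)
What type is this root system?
Compute the Cartan integers a_ij = 2(alpha_i, alpha_j)/(alpha_j, alpha_j); the resulting 4x4 Cartan matrix is
[[2, -1, 0, 0], [-1, 2, -1, 0], [0, -1, 2, -1], [0, 0, -1, 2]].
All simple roots have the same length, so the diagram is simply laced. The associated Dynkin diagram is a chain of 4 nodes with single edges (A_4), so the type is A_4 (the algebra sl(5)).

type A_4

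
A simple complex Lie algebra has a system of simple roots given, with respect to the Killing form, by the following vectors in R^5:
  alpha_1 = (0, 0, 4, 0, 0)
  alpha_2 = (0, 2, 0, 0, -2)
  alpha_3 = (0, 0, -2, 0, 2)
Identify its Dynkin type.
Compute the Cartan integers a_ij = 2(alpha_i, alpha_j)/(alpha_j, alpha_j); the resulting 3x3 Cartan matrix is
[[2, 0, -2], [0, 2, -1], [-1, -1, 2]].
The roots have two lengths (squared-length ratio 2:1); the short ones are alpha_{2,3}. The associated Dynkin diagram is a chain of 3 nodes with a double edge at one end; the terminal node there is the unique long simple root (C_3), so the type is C_3 (the algebra sp(6)).

type C_3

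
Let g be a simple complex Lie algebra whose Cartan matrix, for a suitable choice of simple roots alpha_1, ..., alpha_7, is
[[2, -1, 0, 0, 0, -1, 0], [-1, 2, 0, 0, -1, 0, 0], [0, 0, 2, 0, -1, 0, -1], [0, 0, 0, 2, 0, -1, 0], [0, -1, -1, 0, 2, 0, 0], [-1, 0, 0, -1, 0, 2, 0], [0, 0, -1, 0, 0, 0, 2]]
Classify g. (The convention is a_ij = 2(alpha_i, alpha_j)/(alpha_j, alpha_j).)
A_7

The matrix has rank 7 with 2's on the diagonal. Reading the off-diagonal entries as Dynkin edges (a single edge where a_ij = a_ji = -1; a double or triple edge where a_ij * a_ji = 2 or 3), the diagram is a chain of 7 nodes with single edges (A_7). One simple-root ordering that puts it in standard form is (alpha_7, alpha_3, alpha_5, alpha_2, alpha_1, alpha_6, alpha_4). So the algebra is type A_7, i.e. sl(8).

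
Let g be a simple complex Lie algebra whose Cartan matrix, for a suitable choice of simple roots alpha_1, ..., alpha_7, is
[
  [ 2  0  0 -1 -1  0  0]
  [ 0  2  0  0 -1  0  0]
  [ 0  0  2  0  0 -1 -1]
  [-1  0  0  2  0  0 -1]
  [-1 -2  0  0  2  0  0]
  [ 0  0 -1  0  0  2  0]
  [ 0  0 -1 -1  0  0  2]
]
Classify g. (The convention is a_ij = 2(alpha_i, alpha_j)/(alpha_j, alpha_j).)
type B_7

The matrix has rank 7 with 2's on the diagonal. Reading the off-diagonal entries as Dynkin edges (a single edge where a_ij = a_ji = -1; a double or triple edge where a_ij * a_ji = 2 or 3), the diagram is a chain of 7 nodes with a double edge at one end; the terminal node there is the unique short simple root (B_7). One simple-root ordering that puts it in standard form is (alpha_6, alpha_3, alpha_7, alpha_4, alpha_1, alpha_5, alpha_2). So the algebra is type B_7, i.e. so(15).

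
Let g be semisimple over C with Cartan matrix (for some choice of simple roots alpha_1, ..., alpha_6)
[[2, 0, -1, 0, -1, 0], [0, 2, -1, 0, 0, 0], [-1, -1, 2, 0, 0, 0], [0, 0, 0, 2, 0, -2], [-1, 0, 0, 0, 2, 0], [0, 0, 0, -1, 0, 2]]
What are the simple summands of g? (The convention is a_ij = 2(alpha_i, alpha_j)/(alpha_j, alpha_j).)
A4 + B2

The diagram associated to this matrix has two connected components: the simple roots {alpha_1, alpha_2, alpha_3, alpha_5} form a chain of 4 nodes with single edges (A_4), and {alpha_4, alpha_6} form a chain of 2 nodes with a double edge at one end; the terminal node there is the unique short simple root (B_2). A semisimple Lie algebra decomposes uniquely as the direct sum of simple ideals, one per connected component of its Dynkin diagram, so g ≅ A_4 ⊕ B_2 (dimension 24 + 10 = 34).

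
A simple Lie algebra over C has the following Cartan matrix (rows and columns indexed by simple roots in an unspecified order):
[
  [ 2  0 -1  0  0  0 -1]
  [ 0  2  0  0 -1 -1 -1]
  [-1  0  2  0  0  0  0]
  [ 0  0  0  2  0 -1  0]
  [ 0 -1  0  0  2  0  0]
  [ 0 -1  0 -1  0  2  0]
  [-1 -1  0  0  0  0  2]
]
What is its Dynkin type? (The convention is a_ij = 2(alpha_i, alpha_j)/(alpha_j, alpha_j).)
E_7

The matrix has rank 7 with 2's on the diagonal. Reading the off-diagonal entries as Dynkin edges (a single edge where a_ij = a_ji = -1; a double or triple edge where a_ij * a_ji = 2 or 3), the diagram is a chain of 6 nodes with one extra node attached to the third node from one end (E_7). One simple-root ordering that puts it in standard form is (alpha_4, alpha_5, alpha_6, alpha_2, alpha_7, alpha_1, alpha_3). So the algebra is type E_7.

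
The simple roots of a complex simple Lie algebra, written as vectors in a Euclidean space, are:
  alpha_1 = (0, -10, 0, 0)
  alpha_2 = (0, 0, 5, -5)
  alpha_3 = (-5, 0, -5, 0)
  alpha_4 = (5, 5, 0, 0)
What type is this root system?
Compute the Cartan integers a_ij = 2(alpha_i, alpha_j)/(alpha_j, alpha_j); the resulting 4x4 Cartan matrix is
[[2, 0, 0, -2], [0, 2, -1, 0], [0, -1, 2, -1], [-1, 0, -1, 2]].
The roots have two lengths (squared-length ratio 2:1); the short ones are alpha_{2,3,4}. The associated Dynkin diagram is a chain of 4 nodes with a double edge at one end; the terminal node there is the unique long simple root (C_4), so the type is C_4 (the algebra sp(8)).

C4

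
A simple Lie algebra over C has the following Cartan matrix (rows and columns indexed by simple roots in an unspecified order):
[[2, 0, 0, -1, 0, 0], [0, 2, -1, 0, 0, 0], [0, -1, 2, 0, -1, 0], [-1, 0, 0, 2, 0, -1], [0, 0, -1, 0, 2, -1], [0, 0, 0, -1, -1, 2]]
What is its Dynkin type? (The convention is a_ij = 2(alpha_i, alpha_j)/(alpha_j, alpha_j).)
The matrix has rank 6 with 2's on the diagonal. Reading the off-diagonal entries as Dynkin edges (a single edge where a_ij = a_ji = -1; a double or triple edge where a_ij * a_ji = 2 or 3), the diagram is a chain of 6 nodes with single edges (A_6). One simple-root ordering that puts it in standard form is (alpha_1, alpha_4, alpha_6, alpha_5, alpha_3, alpha_2). So the algebra is type A_6, i.e. sl(7).

A6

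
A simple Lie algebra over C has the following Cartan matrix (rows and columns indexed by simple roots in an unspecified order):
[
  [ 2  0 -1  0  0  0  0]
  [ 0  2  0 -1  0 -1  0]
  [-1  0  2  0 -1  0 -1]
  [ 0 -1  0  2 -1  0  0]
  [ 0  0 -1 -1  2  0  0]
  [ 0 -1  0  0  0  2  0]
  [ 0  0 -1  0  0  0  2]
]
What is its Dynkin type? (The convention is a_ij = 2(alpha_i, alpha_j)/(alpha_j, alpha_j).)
type D_7

The matrix has rank 7 with 2's on the diagonal. Reading the off-diagonal entries as Dynkin edges (a single edge where a_ij = a_ji = -1; a double or triple edge where a_ij * a_ji = 2 or 3), the diagram is a chain of 5 nodes with a fork of two nodes at one end (D_7). One simple-root ordering that puts it in standard form is (alpha_6, alpha_2, alpha_4, alpha_5, alpha_3, alpha_1, alpha_7). So the algebra is type D_7, i.e. so(14).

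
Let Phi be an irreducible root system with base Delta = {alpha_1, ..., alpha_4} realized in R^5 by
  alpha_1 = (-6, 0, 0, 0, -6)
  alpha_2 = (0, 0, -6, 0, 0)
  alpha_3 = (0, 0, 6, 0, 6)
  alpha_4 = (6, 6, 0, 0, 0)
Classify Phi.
B_4 (so(9))

Compute the Cartan integers a_ij = 2(alpha_i, alpha_j)/(alpha_j, alpha_j); the resulting 4x4 Cartan matrix is
[[2, 0, -1, -1], [0, 2, -1, 0], [-1, -2, 2, 0], [-1, 0, 0, 2]].
The roots have two lengths (squared-length ratio 2:1); the short ones are alpha_{2}. The associated Dynkin diagram is a chain of 4 nodes with a double edge at one end; the terminal node there is the unique short simple root (B_4), so the type is B_4 (the algebra so(9)).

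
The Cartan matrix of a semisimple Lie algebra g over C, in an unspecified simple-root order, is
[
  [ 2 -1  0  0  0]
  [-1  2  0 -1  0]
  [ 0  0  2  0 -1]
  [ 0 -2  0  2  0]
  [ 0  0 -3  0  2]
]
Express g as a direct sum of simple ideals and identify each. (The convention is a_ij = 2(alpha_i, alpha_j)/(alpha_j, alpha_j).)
The diagram associated to this matrix has two connected components: the simple roots {alpha_1, alpha_2, alpha_4} form a chain of 3 nodes with a double edge at one end; the terminal node there is the unique long simple root (C_3), and {alpha_3, alpha_5} form two nodes joined by a triple edge (G_2). A semisimple Lie algebra decomposes uniquely as the direct sum of simple ideals, one per connected component of its Dynkin diagram, so g ≅ C_3 ⊕ G_2 (dimension 21 + 14 = 35).

C3 ⊕ G2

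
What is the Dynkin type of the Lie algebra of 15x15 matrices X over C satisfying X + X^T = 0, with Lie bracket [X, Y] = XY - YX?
B_7

This is so(15) with 15 odd, which has dimension 15(15-1)/2 = 105 and rank (15-1)/2 = 7. In the classification of classical Lie algebras, the orthogonal algebra so(2n+1) in an odd number of variables has type B_n; here n = 7, so the Dynkin diagram is a chain of 7 nodes with a double edge at one end; the terminal node there is the unique short simple root (B_7). Hence the type is B_7.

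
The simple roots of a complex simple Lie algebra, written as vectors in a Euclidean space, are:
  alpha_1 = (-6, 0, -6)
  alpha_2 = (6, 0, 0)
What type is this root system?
Compute the Cartan integers a_ij = 2(alpha_i, alpha_j)/(alpha_j, alpha_j); the resulting 2x2 Cartan matrix is
[[2, -2], [-1, 2]].
The roots have two lengths (squared-length ratio 2:1); the short ones are alpha_{2}. The associated Dynkin diagram is a chain of 2 nodes with a double edge at one end; the terminal node there is the unique short simple root (B_2), so the type is B_2 (the algebra so(5)).

B_2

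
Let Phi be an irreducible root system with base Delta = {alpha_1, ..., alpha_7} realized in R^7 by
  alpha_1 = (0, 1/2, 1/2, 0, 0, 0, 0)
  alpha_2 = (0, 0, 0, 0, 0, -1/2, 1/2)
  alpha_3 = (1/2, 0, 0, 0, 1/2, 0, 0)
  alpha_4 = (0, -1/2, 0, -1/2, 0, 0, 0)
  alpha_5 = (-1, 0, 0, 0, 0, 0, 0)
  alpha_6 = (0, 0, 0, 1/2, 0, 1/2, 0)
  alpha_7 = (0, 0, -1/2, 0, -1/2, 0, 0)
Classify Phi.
Compute the Cartan integers a_ij = 2(alpha_i, alpha_j)/(alpha_j, alpha_j); the resulting 7x7 Cartan matrix is
[[2, 0, 0, -1, 0, 0, -1], [0, 2, 0, 0, 0, -1, 0], [0, 0, 2, 0, -1, 0, -1], [-1, 0, 0, 2, 0, -1, 0], [0, 0, -2, 0, 2, 0, 0], [0, -1, 0, -1, 0, 2, 0], [-1, 0, -1, 0, 0, 0, 2]].
The roots have two lengths (squared-length ratio 2:1); the short ones are alpha_{1,2,3,4,6,7}. The associated Dynkin diagram is a chain of 7 nodes with a double edge at one end; the terminal node there is the unique long simple root (C_7), so the type is C_7 (the algebra sp(14)).

C_7 (sp(14))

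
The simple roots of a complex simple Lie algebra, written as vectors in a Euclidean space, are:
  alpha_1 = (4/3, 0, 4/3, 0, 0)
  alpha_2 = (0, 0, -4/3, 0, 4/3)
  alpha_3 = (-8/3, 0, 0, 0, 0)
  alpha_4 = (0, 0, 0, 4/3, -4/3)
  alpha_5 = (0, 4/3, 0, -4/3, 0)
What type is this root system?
C5

Compute the Cartan integers a_ij = 2(alpha_i, alpha_j)/(alpha_j, alpha_j); the resulting 5x5 Cartan matrix is
[[2, -1, -1, 0, 0], [-1, 2, 0, -1, 0], [-2, 0, 2, 0, 0], [0, -1, 0, 2, -1], [0, 0, 0, -1, 2]].
The roots have two lengths (squared-length ratio 2:1); the short ones are alpha_{1,2,4,5}. The associated Dynkin diagram is a chain of 5 nodes with a double edge at one end; the terminal node there is the unique long simple root (C_5), so the type is C_5 (the algebra sp(10)).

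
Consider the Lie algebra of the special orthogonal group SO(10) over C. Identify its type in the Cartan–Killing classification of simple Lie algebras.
This is so(10) with 10 even, which has dimension 10(10-1)/2 = 45 and rank 10/2 = 5. In the classification of classical Lie algebras, the orthogonal algebra so(2n) in an even number of variables has type D_n; here n = 5, so the Dynkin diagram is a chain of 3 nodes with a fork of two nodes at one end (D_5). Hence the type is D_5.

D5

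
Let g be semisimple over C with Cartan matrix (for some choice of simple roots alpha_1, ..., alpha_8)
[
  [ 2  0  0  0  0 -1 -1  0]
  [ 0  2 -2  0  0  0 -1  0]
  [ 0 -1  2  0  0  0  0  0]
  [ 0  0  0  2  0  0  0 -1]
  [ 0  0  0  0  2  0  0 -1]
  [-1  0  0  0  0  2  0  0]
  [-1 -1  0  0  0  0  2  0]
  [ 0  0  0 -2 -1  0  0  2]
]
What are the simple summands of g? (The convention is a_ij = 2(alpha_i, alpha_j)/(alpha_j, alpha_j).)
The diagram associated to this matrix has two connected components: the simple roots {alpha_4, alpha_5, alpha_8} form a chain of 3 nodes with a double edge at one end; the terminal node there is the unique short simple root (B_3), and {alpha_1, alpha_2, alpha_3, alpha_6, alpha_7} form a chain of 5 nodes with a double edge at one end; the terminal node there is the unique short simple root (B_5). A semisimple Lie algebra decomposes uniquely as the direct sum of simple ideals, one per connected component of its Dynkin diagram, so g ≅ B_3 ⊕ B_5 (dimension 21 + 55 = 76).

B_3 (so(7)) ⊕ B_5 (so(11))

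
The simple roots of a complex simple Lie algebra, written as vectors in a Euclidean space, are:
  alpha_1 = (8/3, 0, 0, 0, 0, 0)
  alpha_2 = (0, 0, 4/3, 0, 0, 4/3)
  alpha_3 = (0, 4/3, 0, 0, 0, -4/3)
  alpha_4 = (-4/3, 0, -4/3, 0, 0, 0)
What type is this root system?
Compute the Cartan integers a_ij = 2(alpha_i, alpha_j)/(alpha_j, alpha_j); the resulting 4x4 Cartan matrix is
[[2, 0, 0, -2], [0, 2, -1, -1], [0, -1, 2, 0], [-1, -1, 0, 2]].
The roots have two lengths (squared-length ratio 2:1); the short ones are alpha_{2,3,4}. The associated Dynkin diagram is a chain of 4 nodes with a double edge at one end; the terminal node there is the unique long simple root (C_4), so the type is C_4 (the algebra sp(8)).

C_4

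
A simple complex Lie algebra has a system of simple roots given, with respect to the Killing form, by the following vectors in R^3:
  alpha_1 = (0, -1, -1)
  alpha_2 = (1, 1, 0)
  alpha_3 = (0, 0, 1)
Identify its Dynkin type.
Compute the Cartan integers a_ij = 2(alpha_i, alpha_j)/(alpha_j, alpha_j); the resulting 3x3 Cartan matrix is
[[2, -1, -2], [-1, 2, 0], [-1, 0, 2]].
The roots have two lengths (squared-length ratio 2:1); the short ones are alpha_{3}. The associated Dynkin diagram is a chain of 3 nodes with a double edge at one end; the terminal node there is the unique short simple root (B_3), so the type is B_3 (the algebra so(7)).

type B_3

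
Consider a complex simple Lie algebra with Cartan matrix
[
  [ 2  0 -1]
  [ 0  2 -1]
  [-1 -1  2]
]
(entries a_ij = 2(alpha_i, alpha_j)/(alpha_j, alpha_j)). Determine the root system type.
A_3

The matrix has rank 3 with 2's on the diagonal. Reading the off-diagonal entries as Dynkin edges (a single edge where a_ij = a_ji = -1; a double or triple edge where a_ij * a_ji = 2 or 3), the diagram is a chain of 3 nodes with single edges (A_3). One simple-root ordering that puts it in standard form is (alpha_2, alpha_3, alpha_1). So the algebra is type A_3, i.e. sl(4).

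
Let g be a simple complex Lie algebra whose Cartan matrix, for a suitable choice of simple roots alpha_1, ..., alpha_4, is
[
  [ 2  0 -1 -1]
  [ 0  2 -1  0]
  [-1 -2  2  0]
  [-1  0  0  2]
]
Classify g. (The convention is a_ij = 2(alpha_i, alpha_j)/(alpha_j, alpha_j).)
The matrix has rank 4 with 2's on the diagonal. Reading the off-diagonal entries as Dynkin edges (a single edge where a_ij = a_ji = -1; a double or triple edge where a_ij * a_ji = 2 or 3), the diagram is a chain of 4 nodes with a double edge at one end; the terminal node there is the unique short simple root (B_4). One simple-root ordering that puts it in standard form is (alpha_4, alpha_1, alpha_3, alpha_2). So the algebra is type B_4, i.e. so(9).

B_4 (so(9))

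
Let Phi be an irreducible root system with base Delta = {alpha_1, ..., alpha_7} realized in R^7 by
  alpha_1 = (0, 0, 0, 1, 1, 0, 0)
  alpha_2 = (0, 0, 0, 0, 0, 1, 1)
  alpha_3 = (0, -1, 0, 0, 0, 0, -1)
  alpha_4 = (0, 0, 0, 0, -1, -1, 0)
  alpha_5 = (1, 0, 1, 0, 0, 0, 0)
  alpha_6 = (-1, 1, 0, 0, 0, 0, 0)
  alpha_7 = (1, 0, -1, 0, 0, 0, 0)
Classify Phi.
Compute the Cartan integers a_ij = 2(alpha_i, alpha_j)/(alpha_j, alpha_j); the resulting 7x7 Cartan matrix is
[[2, 0, 0, -1, 0, 0, 0], [0, 2, -1, -1, 0, 0, 0], [0, -1, 2, 0, 0, -1, 0], [-1, -1, 0, 2, 0, 0, 0], [0, 0, 0, 0, 2, -1, 0], [0, 0, -1, 0, -1, 2, -1], [0, 0, 0, 0, 0, -1, 2]].
All simple roots have the same length, so the diagram is simply laced. The associated Dynkin diagram is a chain of 5 nodes with a fork of two nodes at one end (D_7), so the type is D_7 (the algebra so(14)).

type D_7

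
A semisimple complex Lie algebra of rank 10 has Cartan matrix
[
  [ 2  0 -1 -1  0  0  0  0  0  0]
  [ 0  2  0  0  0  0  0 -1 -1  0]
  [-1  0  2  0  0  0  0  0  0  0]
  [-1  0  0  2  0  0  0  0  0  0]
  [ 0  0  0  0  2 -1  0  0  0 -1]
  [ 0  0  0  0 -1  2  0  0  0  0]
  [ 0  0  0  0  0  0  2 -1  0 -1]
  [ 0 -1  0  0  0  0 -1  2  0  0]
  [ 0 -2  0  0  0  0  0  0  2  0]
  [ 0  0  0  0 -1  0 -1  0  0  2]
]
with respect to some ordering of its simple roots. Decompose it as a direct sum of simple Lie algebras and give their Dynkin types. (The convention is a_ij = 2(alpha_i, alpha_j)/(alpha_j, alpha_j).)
type A_3 ⊕ type C_7

The diagram associated to this matrix has two connected components: the simple roots {alpha_1, alpha_3, alpha_4} form a chain of 3 nodes with single edges (A_3), and {alpha_2, alpha_5, alpha_6, alpha_7, alpha_8, alpha_9, alpha_10} form a chain of 7 nodes with a double edge at one end; the terminal node there is the unique long simple root (C_7). A semisimple Lie algebra decomposes uniquely as the direct sum of simple ideals, one per connected component of its Dynkin diagram, so g ≅ A_3 ⊕ C_7 (dimension 15 + 105 = 120).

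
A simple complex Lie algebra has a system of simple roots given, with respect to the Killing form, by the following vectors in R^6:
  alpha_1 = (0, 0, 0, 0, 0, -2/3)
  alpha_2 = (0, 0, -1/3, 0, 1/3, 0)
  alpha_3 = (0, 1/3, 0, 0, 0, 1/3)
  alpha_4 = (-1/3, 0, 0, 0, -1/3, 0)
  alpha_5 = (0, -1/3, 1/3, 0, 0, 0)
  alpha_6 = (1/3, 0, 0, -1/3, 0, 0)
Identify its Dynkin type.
C_6 (sp(12))

Compute the Cartan integers a_ij = 2(alpha_i, alpha_j)/(alpha_j, alpha_j); the resulting 6x6 Cartan matrix is
[[2, 0, -2, 0, 0, 0], [0, 2, 0, -1, -1, 0], [-1, 0, 2, 0, -1, 0], [0, -1, 0, 2, 0, -1], [0, -1, -1, 0, 2, 0], [0, 0, 0, -1, 0, 2]].
The roots have two lengths (squared-length ratio 2:1); the short ones are alpha_{2,3,4,5,6}. The associated Dynkin diagram is a chain of 6 nodes with a double edge at one end; the terminal node there is the unique long simple root (C_6), so the type is C_6 (the algebra sp(12)).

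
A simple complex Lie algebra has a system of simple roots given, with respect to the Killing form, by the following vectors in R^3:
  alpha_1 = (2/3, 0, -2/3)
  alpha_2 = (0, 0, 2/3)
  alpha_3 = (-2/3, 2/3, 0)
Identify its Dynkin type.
B_3 (so(7))

Compute the Cartan integers a_ij = 2(alpha_i, alpha_j)/(alpha_j, alpha_j); the resulting 3x3 Cartan matrix is
[[2, -2, -1], [-1, 2, 0], [-1, 0, 2]].
The roots have two lengths (squared-length ratio 2:1); the short ones are alpha_{2}. The associated Dynkin diagram is a chain of 3 nodes with a double edge at one end; the terminal node there is the unique short simple root (B_3), so the type is B_3 (the algebra so(7)).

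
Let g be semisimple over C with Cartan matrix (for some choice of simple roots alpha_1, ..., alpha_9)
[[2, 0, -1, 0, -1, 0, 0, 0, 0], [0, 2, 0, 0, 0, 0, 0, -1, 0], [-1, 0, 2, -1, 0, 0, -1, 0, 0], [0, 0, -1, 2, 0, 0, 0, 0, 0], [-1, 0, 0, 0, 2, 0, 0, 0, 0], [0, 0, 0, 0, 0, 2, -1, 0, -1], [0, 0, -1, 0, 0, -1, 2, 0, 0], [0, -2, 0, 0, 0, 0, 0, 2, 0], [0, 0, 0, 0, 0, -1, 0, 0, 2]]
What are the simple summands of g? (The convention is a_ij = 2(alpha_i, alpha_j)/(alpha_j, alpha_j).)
The diagram associated to this matrix has two connected components: the simple roots {alpha_2, alpha_8} form a chain of 2 nodes with a double edge at one end; the terminal node there is the unique short simple root (B_2), and {alpha_1, alpha_3, alpha_4, alpha_5, alpha_6, alpha_7, alpha_9} form a chain of 6 nodes with one extra node attached to the third node from one end (E_7). A semisimple Lie algebra decomposes uniquely as the direct sum of simple ideals, one per connected component of its Dynkin diagram, so g ≅ B_2 ⊕ E_7 (dimension 10 + 133 = 143).

type B_2 + type E_7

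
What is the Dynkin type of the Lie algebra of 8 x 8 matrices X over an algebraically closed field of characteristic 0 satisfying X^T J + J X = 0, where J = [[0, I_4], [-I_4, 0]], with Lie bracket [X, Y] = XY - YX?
type C_4

This is sp(8), which has dimension 8(8+1)/2 = 36 and rank 8/2 = 4. In the classification of classical Lie algebras, the symplectic algebra sp(2n) has type C_n; here n = 4, so the Dynkin diagram is a chain of 4 nodes with a double edge at one end; the terminal node there is the unique long simple root (C_4). Hence the type is C_4.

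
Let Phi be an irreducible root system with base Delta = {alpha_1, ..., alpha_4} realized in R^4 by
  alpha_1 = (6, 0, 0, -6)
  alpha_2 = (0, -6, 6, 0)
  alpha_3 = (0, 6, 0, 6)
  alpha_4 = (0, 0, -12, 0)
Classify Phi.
Compute the Cartan integers a_ij = 2(alpha_i, alpha_j)/(alpha_j, alpha_j); the resulting 4x4 Cartan matrix is
[[2, 0, -1, 0], [0, 2, -1, -1], [-1, -1, 2, 0], [0, -2, 0, 2]].
The roots have two lengths (squared-length ratio 2:1); the short ones are alpha_{1,2,3}. The associated Dynkin diagram is a chain of 4 nodes with a double edge at one end; the terminal node there is the unique long simple root (C_4), so the type is C_4 (the algebra sp(8)).

C_4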